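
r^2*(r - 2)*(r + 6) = r^4 + 4*r^3 - 12*r^2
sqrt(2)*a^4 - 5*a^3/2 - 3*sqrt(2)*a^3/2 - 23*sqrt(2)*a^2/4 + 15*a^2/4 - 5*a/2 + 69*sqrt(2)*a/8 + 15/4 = (a - 3/2)*(a - 5*sqrt(2)/2)*(a + sqrt(2))*(sqrt(2)*a + 1/2)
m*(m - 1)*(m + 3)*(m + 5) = m^4 + 7*m^3 + 7*m^2 - 15*m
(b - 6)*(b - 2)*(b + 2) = b^3 - 6*b^2 - 4*b + 24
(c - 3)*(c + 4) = c^2 + c - 12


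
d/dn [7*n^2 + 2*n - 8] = 14*n + 2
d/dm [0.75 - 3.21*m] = -3.21000000000000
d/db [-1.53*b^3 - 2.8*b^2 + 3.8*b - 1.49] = -4.59*b^2 - 5.6*b + 3.8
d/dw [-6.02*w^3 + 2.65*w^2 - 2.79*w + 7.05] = -18.06*w^2 + 5.3*w - 2.79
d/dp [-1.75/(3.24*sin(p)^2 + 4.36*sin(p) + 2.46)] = (11.34*sin(p) + 7.63)*cos(p)/(3.24*sin(p)^2 + 4.36*sin(p) + 2.46)^2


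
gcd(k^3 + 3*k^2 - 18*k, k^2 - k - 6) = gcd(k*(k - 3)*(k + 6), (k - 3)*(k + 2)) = k - 3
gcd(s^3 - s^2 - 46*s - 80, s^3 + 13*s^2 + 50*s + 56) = s + 2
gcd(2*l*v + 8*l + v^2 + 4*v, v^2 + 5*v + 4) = v + 4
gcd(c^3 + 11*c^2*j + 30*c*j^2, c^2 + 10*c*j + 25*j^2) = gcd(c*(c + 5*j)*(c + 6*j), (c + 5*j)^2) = c + 5*j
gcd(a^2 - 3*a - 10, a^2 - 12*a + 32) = 1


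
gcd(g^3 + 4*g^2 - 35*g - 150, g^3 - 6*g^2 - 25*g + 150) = g^2 - g - 30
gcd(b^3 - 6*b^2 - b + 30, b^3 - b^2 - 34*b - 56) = b + 2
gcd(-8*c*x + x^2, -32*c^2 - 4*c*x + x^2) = -8*c + x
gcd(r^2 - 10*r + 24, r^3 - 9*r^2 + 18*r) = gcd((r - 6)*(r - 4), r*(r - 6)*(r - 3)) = r - 6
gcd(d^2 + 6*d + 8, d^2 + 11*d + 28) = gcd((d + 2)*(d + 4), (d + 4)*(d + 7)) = d + 4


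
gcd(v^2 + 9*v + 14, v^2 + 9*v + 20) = 1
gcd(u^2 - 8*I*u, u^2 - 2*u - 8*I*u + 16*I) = u - 8*I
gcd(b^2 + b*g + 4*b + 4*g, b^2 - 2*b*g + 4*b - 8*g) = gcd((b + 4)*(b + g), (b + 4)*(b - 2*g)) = b + 4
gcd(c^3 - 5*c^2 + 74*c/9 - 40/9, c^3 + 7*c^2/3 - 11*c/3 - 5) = c - 5/3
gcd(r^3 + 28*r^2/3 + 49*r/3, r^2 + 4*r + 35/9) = r + 7/3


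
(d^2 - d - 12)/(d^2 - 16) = (d + 3)/(d + 4)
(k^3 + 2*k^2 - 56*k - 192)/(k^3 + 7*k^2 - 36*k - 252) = (k^2 - 4*k - 32)/(k^2 + k - 42)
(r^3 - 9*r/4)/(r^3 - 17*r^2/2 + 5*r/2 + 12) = r*(2*r + 3)/(2*(r^2 - 7*r - 8))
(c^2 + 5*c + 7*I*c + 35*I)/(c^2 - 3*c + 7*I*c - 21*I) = (c + 5)/(c - 3)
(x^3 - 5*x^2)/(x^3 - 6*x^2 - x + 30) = x^2/(x^2 - x - 6)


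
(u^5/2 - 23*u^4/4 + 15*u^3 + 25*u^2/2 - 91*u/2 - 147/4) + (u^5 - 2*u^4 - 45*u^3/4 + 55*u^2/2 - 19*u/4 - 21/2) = 3*u^5/2 - 31*u^4/4 + 15*u^3/4 + 40*u^2 - 201*u/4 - 189/4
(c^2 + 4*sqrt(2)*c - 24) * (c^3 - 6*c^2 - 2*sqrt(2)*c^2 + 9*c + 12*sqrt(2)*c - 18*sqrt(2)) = c^5 - 6*c^4 + 2*sqrt(2)*c^4 - 31*c^3 - 12*sqrt(2)*c^3 + 66*sqrt(2)*c^2 + 240*c^2 - 288*sqrt(2)*c - 360*c + 432*sqrt(2)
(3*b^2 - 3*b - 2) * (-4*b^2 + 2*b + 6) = -12*b^4 + 18*b^3 + 20*b^2 - 22*b - 12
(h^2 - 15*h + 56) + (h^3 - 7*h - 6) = h^3 + h^2 - 22*h + 50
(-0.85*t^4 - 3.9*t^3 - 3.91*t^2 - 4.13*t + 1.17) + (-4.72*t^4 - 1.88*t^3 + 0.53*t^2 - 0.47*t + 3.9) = -5.57*t^4 - 5.78*t^3 - 3.38*t^2 - 4.6*t + 5.07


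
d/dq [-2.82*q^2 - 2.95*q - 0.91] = -5.64*q - 2.95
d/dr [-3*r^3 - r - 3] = -9*r^2 - 1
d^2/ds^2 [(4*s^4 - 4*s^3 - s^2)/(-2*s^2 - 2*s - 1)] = 2*(-16*s^6 - 48*s^5 - 72*s^4 - 60*s^3 - 6*s^2 + 12*s + 1)/(8*s^6 + 24*s^5 + 36*s^4 + 32*s^3 + 18*s^2 + 6*s + 1)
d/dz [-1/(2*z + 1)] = 2/(2*z + 1)^2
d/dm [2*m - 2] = 2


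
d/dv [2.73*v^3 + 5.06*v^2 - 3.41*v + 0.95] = 8.19*v^2 + 10.12*v - 3.41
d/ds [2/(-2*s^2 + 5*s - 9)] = 2*(4*s - 5)/(2*s^2 - 5*s + 9)^2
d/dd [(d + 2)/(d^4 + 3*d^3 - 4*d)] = (-3*d^2 - 2*d + 2)/(d^2*(d^4 + 2*d^3 - 3*d^2 - 4*d + 4))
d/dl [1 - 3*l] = -3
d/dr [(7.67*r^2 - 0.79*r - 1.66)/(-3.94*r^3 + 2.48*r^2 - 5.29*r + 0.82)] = (30.2198*r^4 - 6.2252*r^3 - 58.2363*r^2 + 20.8124*r - 9.4292)/(15.5236*r^6 - 19.5424*r^5 + 47.8356*r^4 - 32.7*r^3 + 32.0513*r^2 - 8.6756*r + 0.6724)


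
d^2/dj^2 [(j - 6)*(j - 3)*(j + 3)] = 6*j - 12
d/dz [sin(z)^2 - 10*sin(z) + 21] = 2*(sin(z) - 5)*cos(z)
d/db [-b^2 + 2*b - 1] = 2 - 2*b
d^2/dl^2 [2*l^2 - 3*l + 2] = 4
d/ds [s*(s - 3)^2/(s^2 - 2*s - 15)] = (s - 3)*(-2*s*(s - 3)*(s - 1) + 3*(1 - s)*(-s^2 + 2*s + 15))/(-s^2 + 2*s + 15)^2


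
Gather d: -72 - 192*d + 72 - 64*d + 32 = 32 - 256*d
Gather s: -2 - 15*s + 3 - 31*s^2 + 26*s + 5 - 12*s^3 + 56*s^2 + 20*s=-12*s^3 + 25*s^2 + 31*s + 6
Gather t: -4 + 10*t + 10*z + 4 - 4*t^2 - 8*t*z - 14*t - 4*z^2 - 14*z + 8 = -4*t^2 + t*(-8*z - 4) - 4*z^2 - 4*z + 8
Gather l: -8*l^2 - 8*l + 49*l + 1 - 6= -8*l^2 + 41*l - 5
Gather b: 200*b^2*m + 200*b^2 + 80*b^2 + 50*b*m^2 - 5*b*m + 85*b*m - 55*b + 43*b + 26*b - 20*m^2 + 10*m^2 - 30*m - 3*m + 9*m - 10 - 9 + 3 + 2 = b^2*(200*m + 280) + b*(50*m^2 + 80*m + 14) - 10*m^2 - 24*m - 14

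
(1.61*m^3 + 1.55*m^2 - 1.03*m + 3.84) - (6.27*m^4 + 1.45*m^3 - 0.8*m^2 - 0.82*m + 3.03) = -6.27*m^4 + 0.16*m^3 + 2.35*m^2 - 0.21*m + 0.81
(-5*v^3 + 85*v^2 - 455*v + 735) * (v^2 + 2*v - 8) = -5*v^5 + 75*v^4 - 245*v^3 - 855*v^2 + 5110*v - 5880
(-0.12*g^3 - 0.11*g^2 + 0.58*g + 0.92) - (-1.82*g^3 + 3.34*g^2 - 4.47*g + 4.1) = 1.7*g^3 - 3.45*g^2 + 5.05*g - 3.18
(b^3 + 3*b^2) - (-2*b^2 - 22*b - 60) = b^3 + 5*b^2 + 22*b + 60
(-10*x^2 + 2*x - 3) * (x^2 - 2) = -10*x^4 + 2*x^3 + 17*x^2 - 4*x + 6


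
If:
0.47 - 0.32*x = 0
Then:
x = 1.47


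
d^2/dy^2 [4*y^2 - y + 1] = 8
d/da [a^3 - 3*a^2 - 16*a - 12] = 3*a^2 - 6*a - 16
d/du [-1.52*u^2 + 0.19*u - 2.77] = 0.19 - 3.04*u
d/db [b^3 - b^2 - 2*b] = 3*b^2 - 2*b - 2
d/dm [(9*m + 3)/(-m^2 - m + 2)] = 3*(3*m^2 + 2*m + 7)/(m^4 + 2*m^3 - 3*m^2 - 4*m + 4)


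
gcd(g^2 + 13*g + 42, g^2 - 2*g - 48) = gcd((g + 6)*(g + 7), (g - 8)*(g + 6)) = g + 6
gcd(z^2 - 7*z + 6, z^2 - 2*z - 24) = z - 6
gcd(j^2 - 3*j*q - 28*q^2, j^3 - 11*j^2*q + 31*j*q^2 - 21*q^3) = -j + 7*q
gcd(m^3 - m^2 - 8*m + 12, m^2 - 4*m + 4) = m^2 - 4*m + 4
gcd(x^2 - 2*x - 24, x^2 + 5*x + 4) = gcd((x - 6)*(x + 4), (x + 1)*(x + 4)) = x + 4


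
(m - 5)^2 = m^2 - 10*m + 25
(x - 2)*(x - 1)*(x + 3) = x^3 - 7*x + 6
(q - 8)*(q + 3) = q^2 - 5*q - 24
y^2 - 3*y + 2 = (y - 2)*(y - 1)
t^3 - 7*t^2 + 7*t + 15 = (t - 5)*(t - 3)*(t + 1)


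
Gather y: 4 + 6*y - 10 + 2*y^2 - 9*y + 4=2*y^2 - 3*y - 2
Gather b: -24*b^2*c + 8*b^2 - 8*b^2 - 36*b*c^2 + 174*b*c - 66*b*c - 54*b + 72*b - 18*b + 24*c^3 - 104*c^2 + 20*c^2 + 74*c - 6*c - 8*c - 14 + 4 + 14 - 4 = -24*b^2*c + b*(-36*c^2 + 108*c) + 24*c^3 - 84*c^2 + 60*c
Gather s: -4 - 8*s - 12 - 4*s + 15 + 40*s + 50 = 28*s + 49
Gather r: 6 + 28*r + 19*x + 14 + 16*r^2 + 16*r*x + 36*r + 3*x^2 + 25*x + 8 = 16*r^2 + r*(16*x + 64) + 3*x^2 + 44*x + 28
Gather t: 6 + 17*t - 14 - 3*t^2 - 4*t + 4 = -3*t^2 + 13*t - 4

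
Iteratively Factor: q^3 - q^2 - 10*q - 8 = (q + 2)*(q^2 - 3*q - 4) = (q - 4)*(q + 2)*(q + 1)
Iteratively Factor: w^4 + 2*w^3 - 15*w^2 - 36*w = (w + 3)*(w^3 - w^2 - 12*w) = w*(w + 3)*(w^2 - w - 12) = w*(w + 3)^2*(w - 4)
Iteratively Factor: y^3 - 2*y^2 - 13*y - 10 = (y + 2)*(y^2 - 4*y - 5) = (y - 5)*(y + 2)*(y + 1)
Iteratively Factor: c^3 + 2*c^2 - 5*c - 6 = (c - 2)*(c^2 + 4*c + 3) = (c - 2)*(c + 3)*(c + 1)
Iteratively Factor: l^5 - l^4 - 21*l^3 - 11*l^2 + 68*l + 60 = (l - 5)*(l^4 + 4*l^3 - l^2 - 16*l - 12) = (l - 5)*(l - 2)*(l^3 + 6*l^2 + 11*l + 6) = (l - 5)*(l - 2)*(l + 2)*(l^2 + 4*l + 3) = (l - 5)*(l - 2)*(l + 1)*(l + 2)*(l + 3)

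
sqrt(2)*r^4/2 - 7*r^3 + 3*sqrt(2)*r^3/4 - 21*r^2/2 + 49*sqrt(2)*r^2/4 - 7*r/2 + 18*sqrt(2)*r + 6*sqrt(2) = (r + 1/2)*(r - 4*sqrt(2))*(r - 3*sqrt(2))*(sqrt(2)*r/2 + sqrt(2)/2)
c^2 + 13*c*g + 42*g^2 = (c + 6*g)*(c + 7*g)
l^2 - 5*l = l*(l - 5)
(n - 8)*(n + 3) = n^2 - 5*n - 24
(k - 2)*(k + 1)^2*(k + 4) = k^4 + 4*k^3 - 3*k^2 - 14*k - 8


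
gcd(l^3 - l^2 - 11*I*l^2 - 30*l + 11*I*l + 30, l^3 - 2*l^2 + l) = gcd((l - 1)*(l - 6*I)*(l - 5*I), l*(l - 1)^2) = l - 1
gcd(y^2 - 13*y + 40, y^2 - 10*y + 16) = y - 8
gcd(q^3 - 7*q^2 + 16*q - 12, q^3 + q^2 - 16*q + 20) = q^2 - 4*q + 4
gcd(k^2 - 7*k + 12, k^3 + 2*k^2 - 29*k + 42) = k - 3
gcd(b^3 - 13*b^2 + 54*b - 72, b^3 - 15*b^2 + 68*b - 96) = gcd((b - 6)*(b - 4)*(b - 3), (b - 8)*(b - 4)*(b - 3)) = b^2 - 7*b + 12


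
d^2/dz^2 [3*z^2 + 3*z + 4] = 6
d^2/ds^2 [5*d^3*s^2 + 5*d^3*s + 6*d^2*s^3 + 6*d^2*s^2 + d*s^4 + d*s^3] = 2*d*(5*d^2 + 18*d*s + 6*d + 6*s^2 + 3*s)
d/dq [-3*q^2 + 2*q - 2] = 2 - 6*q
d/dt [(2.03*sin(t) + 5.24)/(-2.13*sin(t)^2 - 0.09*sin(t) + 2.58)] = (4.3239*sin(t)^2 + 22.3224*sin(t) + 5.709)*cos(t)/(4.5369*sin(t)^4 + 0.3834*sin(t)^3 - 10.9827*sin(t)^2 - 0.4644*sin(t) + 6.6564)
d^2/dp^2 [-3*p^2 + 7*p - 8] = -6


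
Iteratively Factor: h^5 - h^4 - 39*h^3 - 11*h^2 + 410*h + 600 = (h + 2)*(h^4 - 3*h^3 - 33*h^2 + 55*h + 300) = (h + 2)*(h + 4)*(h^3 - 7*h^2 - 5*h + 75) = (h - 5)*(h + 2)*(h + 4)*(h^2 - 2*h - 15) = (h - 5)^2*(h + 2)*(h + 4)*(h + 3)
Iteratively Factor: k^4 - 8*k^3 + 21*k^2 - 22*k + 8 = (k - 4)*(k^3 - 4*k^2 + 5*k - 2) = (k - 4)*(k - 1)*(k^2 - 3*k + 2) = (k - 4)*(k - 2)*(k - 1)*(k - 1)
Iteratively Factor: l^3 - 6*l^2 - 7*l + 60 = (l - 5)*(l^2 - l - 12) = (l - 5)*(l - 4)*(l + 3)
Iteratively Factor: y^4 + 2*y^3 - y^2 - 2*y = (y)*(y^3 + 2*y^2 - y - 2) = y*(y - 1)*(y^2 + 3*y + 2) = y*(y - 1)*(y + 1)*(y + 2)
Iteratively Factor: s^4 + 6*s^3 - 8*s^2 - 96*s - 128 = (s + 4)*(s^3 + 2*s^2 - 16*s - 32) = (s + 2)*(s + 4)*(s^2 - 16) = (s - 4)*(s + 2)*(s + 4)*(s + 4)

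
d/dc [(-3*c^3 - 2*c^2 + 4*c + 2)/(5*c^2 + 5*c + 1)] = 3*(-5*c^4 - 10*c^3 - 13*c^2 - 8*c - 2)/(25*c^4 + 50*c^3 + 35*c^2 + 10*c + 1)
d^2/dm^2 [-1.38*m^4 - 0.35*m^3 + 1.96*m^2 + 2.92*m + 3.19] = -16.56*m^2 - 2.1*m + 3.92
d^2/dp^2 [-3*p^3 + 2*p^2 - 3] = 4 - 18*p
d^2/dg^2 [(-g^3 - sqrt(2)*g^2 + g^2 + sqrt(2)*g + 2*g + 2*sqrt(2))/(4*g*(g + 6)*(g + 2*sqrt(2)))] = (sqrt(2)*g^6 + 7*g^6 + 6*g^5 + 39*sqrt(2)*g^5 + 6*sqrt(2)*g^4 + 120*g^4 - 16*g^3 + 140*sqrt(2)*g^3 + 264*sqrt(2)*g^2 + 432*g^2 + 288*sqrt(2)*g + 864*g + 576*sqrt(2))/(2*g^3*(g^6 + 6*sqrt(2)*g^5 + 18*g^5 + 132*g^4 + 108*sqrt(2)*g^4 + 648*g^3 + 664*sqrt(2)*g^3 + 1584*sqrt(2)*g^2 + 2592*g^2 + 1728*sqrt(2)*g + 5184*g + 3456*sqrt(2)))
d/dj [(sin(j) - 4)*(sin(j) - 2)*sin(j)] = (3*sin(j)^2 - 12*sin(j) + 8)*cos(j)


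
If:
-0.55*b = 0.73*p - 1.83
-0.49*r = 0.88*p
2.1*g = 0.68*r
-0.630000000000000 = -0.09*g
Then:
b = 19.30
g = 7.00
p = -12.04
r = 21.62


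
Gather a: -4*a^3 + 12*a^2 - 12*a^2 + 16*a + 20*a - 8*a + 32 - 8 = -4*a^3 + 28*a + 24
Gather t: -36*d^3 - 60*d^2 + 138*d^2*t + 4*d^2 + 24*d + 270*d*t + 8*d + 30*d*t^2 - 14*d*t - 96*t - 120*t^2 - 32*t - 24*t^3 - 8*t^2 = -36*d^3 - 56*d^2 + 32*d - 24*t^3 + t^2*(30*d - 128) + t*(138*d^2 + 256*d - 128)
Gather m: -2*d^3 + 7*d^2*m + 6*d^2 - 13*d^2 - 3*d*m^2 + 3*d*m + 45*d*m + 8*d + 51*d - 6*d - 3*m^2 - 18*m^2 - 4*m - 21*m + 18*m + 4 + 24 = -2*d^3 - 7*d^2 + 53*d + m^2*(-3*d - 21) + m*(7*d^2 + 48*d - 7) + 28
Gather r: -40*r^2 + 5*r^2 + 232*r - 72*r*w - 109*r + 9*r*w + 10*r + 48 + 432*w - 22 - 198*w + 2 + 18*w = -35*r^2 + r*(133 - 63*w) + 252*w + 28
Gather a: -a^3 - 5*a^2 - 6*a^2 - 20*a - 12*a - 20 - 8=-a^3 - 11*a^2 - 32*a - 28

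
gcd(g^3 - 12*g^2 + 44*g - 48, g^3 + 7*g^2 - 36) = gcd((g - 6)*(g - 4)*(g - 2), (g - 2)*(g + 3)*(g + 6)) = g - 2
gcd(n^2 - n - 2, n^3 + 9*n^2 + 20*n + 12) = n + 1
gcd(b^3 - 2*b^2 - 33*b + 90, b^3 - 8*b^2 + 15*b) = b^2 - 8*b + 15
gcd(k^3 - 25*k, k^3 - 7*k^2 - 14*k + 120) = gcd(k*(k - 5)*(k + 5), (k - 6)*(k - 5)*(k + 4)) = k - 5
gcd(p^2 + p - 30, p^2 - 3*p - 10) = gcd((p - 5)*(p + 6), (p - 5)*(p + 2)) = p - 5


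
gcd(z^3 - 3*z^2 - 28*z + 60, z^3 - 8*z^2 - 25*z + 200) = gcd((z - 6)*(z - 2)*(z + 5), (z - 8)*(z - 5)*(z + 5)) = z + 5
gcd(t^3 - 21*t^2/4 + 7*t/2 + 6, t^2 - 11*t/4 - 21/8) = t + 3/4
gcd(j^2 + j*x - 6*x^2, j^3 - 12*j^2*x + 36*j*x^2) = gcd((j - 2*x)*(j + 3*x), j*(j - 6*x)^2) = 1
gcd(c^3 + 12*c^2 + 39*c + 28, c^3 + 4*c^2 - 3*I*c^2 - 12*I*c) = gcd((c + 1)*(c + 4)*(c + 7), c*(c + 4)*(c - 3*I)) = c + 4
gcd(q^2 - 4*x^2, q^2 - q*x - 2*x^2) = -q + 2*x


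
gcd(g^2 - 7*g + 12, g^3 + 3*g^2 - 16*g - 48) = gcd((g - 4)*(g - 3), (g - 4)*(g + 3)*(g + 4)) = g - 4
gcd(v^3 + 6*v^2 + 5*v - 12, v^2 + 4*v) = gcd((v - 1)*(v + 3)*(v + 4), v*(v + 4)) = v + 4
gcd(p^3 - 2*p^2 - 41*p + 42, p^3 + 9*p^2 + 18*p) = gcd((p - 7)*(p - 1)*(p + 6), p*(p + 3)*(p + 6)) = p + 6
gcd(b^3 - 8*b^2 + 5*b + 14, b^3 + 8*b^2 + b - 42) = b - 2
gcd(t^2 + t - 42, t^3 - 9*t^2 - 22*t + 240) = t - 6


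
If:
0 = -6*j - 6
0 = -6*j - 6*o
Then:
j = -1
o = 1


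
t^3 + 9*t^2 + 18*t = t*(t + 3)*(t + 6)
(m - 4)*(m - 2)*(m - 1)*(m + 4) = m^4 - 3*m^3 - 14*m^2 + 48*m - 32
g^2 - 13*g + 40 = (g - 8)*(g - 5)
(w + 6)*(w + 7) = w^2 + 13*w + 42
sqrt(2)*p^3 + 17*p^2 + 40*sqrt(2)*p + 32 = (p + 4*sqrt(2))^2*(sqrt(2)*p + 1)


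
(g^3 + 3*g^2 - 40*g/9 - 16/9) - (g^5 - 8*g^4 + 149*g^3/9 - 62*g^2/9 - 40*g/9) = -g^5 + 8*g^4 - 140*g^3/9 + 89*g^2/9 - 16/9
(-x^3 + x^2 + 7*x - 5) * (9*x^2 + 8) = -9*x^5 + 9*x^4 + 55*x^3 - 37*x^2 + 56*x - 40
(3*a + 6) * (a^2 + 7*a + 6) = 3*a^3 + 27*a^2 + 60*a + 36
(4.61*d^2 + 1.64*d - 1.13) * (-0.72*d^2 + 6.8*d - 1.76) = -3.3192*d^4 + 30.1672*d^3 + 3.852*d^2 - 10.5704*d + 1.9888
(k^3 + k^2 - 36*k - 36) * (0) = 0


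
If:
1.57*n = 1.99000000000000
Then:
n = 1.27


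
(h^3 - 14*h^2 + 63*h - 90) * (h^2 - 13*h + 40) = h^5 - 27*h^4 + 285*h^3 - 1469*h^2 + 3690*h - 3600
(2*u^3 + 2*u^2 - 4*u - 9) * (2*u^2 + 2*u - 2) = 4*u^5 + 8*u^4 - 8*u^3 - 30*u^2 - 10*u + 18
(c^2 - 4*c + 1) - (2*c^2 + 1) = -c^2 - 4*c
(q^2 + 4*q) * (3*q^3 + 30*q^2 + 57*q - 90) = 3*q^5 + 42*q^4 + 177*q^3 + 138*q^2 - 360*q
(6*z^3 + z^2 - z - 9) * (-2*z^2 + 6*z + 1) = -12*z^5 + 34*z^4 + 14*z^3 + 13*z^2 - 55*z - 9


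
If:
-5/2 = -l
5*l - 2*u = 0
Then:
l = 5/2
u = 25/4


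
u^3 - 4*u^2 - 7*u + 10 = (u - 5)*(u - 1)*(u + 2)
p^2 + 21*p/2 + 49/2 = (p + 7/2)*(p + 7)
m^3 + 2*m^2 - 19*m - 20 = (m - 4)*(m + 1)*(m + 5)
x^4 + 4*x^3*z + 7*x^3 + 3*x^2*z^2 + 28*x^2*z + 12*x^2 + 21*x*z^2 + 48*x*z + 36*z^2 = (x + 3)*(x + 4)*(x + z)*(x + 3*z)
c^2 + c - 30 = (c - 5)*(c + 6)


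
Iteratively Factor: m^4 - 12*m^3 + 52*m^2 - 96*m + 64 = (m - 2)*(m^3 - 10*m^2 + 32*m - 32) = (m - 4)*(m - 2)*(m^2 - 6*m + 8) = (m - 4)*(m - 2)^2*(m - 4)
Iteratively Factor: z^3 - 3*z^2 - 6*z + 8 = (z - 4)*(z^2 + z - 2) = (z - 4)*(z + 2)*(z - 1)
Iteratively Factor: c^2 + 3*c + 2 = (c + 1)*(c + 2)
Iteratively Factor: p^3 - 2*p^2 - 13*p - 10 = (p - 5)*(p^2 + 3*p + 2) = (p - 5)*(p + 2)*(p + 1)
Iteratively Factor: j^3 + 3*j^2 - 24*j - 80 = (j + 4)*(j^2 - j - 20) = (j - 5)*(j + 4)*(j + 4)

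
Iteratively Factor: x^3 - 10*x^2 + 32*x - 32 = (x - 4)*(x^2 - 6*x + 8) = (x - 4)^2*(x - 2)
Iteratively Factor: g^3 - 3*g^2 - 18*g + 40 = (g - 5)*(g^2 + 2*g - 8) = (g - 5)*(g + 4)*(g - 2)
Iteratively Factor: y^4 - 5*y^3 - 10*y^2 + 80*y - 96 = (y - 2)*(y^3 - 3*y^2 - 16*y + 48) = (y - 3)*(y - 2)*(y^2 - 16) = (y - 4)*(y - 3)*(y - 2)*(y + 4)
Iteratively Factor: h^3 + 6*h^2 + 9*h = (h + 3)*(h^2 + 3*h) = (h + 3)^2*(h)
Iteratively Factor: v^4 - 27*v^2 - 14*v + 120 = (v - 5)*(v^3 + 5*v^2 - 2*v - 24) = (v - 5)*(v + 3)*(v^2 + 2*v - 8) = (v - 5)*(v + 3)*(v + 4)*(v - 2)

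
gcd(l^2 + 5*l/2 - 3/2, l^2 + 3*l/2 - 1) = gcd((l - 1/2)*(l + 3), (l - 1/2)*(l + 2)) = l - 1/2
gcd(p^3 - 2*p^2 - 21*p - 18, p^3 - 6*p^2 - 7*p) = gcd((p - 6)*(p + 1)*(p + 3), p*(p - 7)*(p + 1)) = p + 1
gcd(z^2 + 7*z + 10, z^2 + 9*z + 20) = z + 5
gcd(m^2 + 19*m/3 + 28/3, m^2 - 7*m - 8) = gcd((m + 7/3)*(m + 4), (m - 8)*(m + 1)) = 1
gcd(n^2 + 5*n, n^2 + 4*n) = n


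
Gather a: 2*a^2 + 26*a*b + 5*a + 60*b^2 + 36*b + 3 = 2*a^2 + a*(26*b + 5) + 60*b^2 + 36*b + 3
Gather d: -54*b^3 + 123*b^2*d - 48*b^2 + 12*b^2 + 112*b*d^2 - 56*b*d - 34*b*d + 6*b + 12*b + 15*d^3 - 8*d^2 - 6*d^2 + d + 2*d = -54*b^3 - 36*b^2 + 18*b + 15*d^3 + d^2*(112*b - 14) + d*(123*b^2 - 90*b + 3)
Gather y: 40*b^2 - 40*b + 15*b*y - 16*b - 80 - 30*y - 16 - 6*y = 40*b^2 - 56*b + y*(15*b - 36) - 96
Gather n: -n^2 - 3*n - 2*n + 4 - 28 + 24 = -n^2 - 5*n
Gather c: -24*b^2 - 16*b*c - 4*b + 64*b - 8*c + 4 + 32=-24*b^2 + 60*b + c*(-16*b - 8) + 36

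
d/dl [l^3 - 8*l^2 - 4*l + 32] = 3*l^2 - 16*l - 4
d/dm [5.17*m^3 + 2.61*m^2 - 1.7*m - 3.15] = 15.51*m^2 + 5.22*m - 1.7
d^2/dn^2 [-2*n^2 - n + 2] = -4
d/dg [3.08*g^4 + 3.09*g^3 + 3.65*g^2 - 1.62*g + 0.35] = 12.32*g^3 + 9.27*g^2 + 7.3*g - 1.62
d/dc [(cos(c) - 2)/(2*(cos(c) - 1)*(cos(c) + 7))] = (cos(c)^2 - 4*cos(c) - 5)*sin(c)/(2*(cos(c) - 1)^2*(cos(c) + 7)^2)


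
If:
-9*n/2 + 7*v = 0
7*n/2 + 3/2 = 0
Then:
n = -3/7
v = -27/98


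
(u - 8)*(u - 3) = u^2 - 11*u + 24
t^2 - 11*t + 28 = (t - 7)*(t - 4)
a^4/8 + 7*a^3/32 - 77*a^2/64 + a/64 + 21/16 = (a/4 + 1)*(a/2 + 1/2)*(a - 7/4)*(a - 3/2)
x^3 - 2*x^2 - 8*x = x*(x - 4)*(x + 2)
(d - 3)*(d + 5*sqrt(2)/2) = d^2 - 3*d + 5*sqrt(2)*d/2 - 15*sqrt(2)/2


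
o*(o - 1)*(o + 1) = o^3 - o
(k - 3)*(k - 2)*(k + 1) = k^3 - 4*k^2 + k + 6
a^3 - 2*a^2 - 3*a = a*(a - 3)*(a + 1)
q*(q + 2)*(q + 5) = q^3 + 7*q^2 + 10*q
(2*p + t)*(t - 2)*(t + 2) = 2*p*t^2 - 8*p + t^3 - 4*t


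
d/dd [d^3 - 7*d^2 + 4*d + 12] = 3*d^2 - 14*d + 4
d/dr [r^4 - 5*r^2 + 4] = 4*r^3 - 10*r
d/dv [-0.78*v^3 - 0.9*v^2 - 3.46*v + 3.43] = -2.34*v^2 - 1.8*v - 3.46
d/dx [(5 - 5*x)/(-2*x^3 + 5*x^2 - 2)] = 5*(2*x^3 - 5*x^2 - 2*x*(x - 1)*(3*x - 5) + 2)/(2*x^3 - 5*x^2 + 2)^2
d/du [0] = 0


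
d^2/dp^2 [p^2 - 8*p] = 2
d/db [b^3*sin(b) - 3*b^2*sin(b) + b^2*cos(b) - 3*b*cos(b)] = b^3*cos(b) + 2*b^2*sin(b) - 3*b^2*cos(b) - 3*b*sin(b) + 2*b*cos(b) - 3*cos(b)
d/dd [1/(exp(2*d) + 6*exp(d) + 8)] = 2*(-exp(d) - 3)*exp(d)/(exp(2*d) + 6*exp(d) + 8)^2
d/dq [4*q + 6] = 4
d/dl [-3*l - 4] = -3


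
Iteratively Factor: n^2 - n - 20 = (n - 5)*(n + 4)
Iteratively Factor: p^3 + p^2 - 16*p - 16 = (p - 4)*(p^2 + 5*p + 4) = (p - 4)*(p + 4)*(p + 1)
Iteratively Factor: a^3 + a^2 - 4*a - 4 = (a + 1)*(a^2 - 4) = (a + 1)*(a + 2)*(a - 2)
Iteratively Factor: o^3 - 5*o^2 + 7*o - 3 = (o - 3)*(o^2 - 2*o + 1) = (o - 3)*(o - 1)*(o - 1)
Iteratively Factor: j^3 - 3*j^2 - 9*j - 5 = (j + 1)*(j^2 - 4*j - 5) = (j + 1)^2*(j - 5)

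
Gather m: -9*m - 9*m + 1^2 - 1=-18*m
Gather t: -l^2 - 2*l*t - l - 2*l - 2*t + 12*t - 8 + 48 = -l^2 - 3*l + t*(10 - 2*l) + 40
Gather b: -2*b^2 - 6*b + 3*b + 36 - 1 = -2*b^2 - 3*b + 35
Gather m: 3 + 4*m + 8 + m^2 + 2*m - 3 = m^2 + 6*m + 8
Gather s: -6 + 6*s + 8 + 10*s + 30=16*s + 32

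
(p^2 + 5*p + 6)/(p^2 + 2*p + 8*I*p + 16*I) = (p + 3)/(p + 8*I)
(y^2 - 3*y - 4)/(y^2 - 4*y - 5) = (y - 4)/(y - 5)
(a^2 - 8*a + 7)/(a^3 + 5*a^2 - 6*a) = (a - 7)/(a*(a + 6))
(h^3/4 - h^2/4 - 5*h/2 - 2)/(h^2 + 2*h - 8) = (h^3 - h^2 - 10*h - 8)/(4*(h^2 + 2*h - 8))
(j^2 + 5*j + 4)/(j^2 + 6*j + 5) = (j + 4)/(j + 5)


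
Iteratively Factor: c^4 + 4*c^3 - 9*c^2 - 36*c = (c + 3)*(c^3 + c^2 - 12*c) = (c + 3)*(c + 4)*(c^2 - 3*c) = (c - 3)*(c + 3)*(c + 4)*(c)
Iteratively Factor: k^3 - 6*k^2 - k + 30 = (k + 2)*(k^2 - 8*k + 15) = (k - 3)*(k + 2)*(k - 5)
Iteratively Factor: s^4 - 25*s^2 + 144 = (s - 3)*(s^3 + 3*s^2 - 16*s - 48) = (s - 4)*(s - 3)*(s^2 + 7*s + 12) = (s - 4)*(s - 3)*(s + 3)*(s + 4)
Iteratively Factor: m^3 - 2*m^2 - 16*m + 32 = (m + 4)*(m^2 - 6*m + 8) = (m - 2)*(m + 4)*(m - 4)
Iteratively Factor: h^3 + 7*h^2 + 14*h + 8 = (h + 1)*(h^2 + 6*h + 8) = (h + 1)*(h + 4)*(h + 2)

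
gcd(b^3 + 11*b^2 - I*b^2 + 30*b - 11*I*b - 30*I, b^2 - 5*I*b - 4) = b - I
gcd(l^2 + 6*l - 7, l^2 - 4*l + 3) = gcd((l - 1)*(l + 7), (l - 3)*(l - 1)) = l - 1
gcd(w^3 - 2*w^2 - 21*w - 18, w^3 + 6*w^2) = 1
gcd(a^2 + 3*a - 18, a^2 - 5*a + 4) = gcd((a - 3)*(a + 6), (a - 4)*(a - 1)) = 1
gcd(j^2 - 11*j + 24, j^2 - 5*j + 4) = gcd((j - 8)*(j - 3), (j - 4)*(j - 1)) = 1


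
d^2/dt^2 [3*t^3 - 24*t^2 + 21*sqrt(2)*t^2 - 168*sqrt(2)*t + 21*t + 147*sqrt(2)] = 18*t - 48 + 42*sqrt(2)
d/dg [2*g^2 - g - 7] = 4*g - 1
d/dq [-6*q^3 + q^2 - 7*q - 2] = -18*q^2 + 2*q - 7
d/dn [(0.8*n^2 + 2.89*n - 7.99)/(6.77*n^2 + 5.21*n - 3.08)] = (-15.3973*n^2 + 103.2566*n + 32.7267)/(45.8329*n^4 + 70.5434*n^3 - 14.5591*n^2 - 32.0936*n + 9.4864)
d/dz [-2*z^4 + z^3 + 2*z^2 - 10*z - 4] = -8*z^3 + 3*z^2 + 4*z - 10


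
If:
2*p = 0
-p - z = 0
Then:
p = 0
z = 0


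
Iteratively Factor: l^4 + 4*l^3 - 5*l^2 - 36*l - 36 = (l + 2)*(l^3 + 2*l^2 - 9*l - 18) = (l + 2)*(l + 3)*(l^2 - l - 6) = (l + 2)^2*(l + 3)*(l - 3)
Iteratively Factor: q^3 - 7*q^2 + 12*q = (q)*(q^2 - 7*q + 12) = q*(q - 4)*(q - 3)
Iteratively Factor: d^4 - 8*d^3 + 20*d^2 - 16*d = (d - 2)*(d^3 - 6*d^2 + 8*d) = (d - 4)*(d - 2)*(d^2 - 2*d) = d*(d - 4)*(d - 2)*(d - 2)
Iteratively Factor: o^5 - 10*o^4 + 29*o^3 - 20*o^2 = (o - 1)*(o^4 - 9*o^3 + 20*o^2) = o*(o - 1)*(o^3 - 9*o^2 + 20*o) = o*(o - 5)*(o - 1)*(o^2 - 4*o) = o^2*(o - 5)*(o - 1)*(o - 4)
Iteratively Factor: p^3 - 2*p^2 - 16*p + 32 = (p - 4)*(p^2 + 2*p - 8) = (p - 4)*(p - 2)*(p + 4)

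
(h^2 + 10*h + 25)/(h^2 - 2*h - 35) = (h + 5)/(h - 7)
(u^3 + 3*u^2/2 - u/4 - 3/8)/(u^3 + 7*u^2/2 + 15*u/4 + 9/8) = (2*u - 1)/(2*u + 3)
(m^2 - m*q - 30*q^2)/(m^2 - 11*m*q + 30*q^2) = (-m - 5*q)/(-m + 5*q)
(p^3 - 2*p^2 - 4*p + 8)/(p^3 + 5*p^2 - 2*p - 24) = (p^2 - 4)/(p^2 + 7*p + 12)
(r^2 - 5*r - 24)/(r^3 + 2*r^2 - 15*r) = (r^2 - 5*r - 24)/(r*(r^2 + 2*r - 15))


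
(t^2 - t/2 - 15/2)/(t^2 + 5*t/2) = (t - 3)/t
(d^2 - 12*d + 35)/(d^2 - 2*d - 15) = (d - 7)/(d + 3)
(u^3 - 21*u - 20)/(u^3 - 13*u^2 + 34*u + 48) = (u^2 - u - 20)/(u^2 - 14*u + 48)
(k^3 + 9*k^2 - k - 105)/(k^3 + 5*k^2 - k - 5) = (k^2 + 4*k - 21)/(k^2 - 1)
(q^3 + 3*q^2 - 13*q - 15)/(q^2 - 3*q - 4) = (q^2 + 2*q - 15)/(q - 4)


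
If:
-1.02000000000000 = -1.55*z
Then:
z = 0.66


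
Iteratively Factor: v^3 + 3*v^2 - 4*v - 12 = (v + 2)*(v^2 + v - 6) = (v + 2)*(v + 3)*(v - 2)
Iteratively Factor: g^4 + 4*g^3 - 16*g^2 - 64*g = (g + 4)*(g^3 - 16*g) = (g + 4)^2*(g^2 - 4*g) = g*(g + 4)^2*(g - 4)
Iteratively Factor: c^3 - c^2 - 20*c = (c)*(c^2 - c - 20) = c*(c + 4)*(c - 5)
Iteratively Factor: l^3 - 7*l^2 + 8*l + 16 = (l - 4)*(l^2 - 3*l - 4) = (l - 4)*(l + 1)*(l - 4)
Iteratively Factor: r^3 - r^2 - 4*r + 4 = (r - 1)*(r^2 - 4) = (r - 2)*(r - 1)*(r + 2)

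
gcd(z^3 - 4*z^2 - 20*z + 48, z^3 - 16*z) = z + 4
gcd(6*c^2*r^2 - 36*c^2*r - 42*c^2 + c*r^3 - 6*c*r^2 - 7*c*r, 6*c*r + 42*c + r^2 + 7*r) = 6*c + r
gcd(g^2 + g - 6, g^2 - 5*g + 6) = g - 2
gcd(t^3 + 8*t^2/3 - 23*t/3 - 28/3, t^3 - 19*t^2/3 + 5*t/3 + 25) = 1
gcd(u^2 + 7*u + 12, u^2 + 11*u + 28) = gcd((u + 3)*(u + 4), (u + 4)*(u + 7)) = u + 4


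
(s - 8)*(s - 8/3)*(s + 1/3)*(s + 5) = s^4 - 16*s^3/3 - 305*s^2/9 + 96*s + 320/9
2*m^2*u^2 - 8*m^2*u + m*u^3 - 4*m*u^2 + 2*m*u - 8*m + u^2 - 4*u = (2*m + u)*(u - 4)*(m*u + 1)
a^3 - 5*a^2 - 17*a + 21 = (a - 7)*(a - 1)*(a + 3)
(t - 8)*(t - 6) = t^2 - 14*t + 48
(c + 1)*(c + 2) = c^2 + 3*c + 2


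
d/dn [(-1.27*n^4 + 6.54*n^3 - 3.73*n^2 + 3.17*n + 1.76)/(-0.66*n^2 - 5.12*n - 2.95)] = (1.6764*n^5 + 15.1908*n^4 - 51.9836*n^3 - 36.6892*n^2 + 24.3302*n - 0.340299999999999)/(0.4356*n^4 + 6.7584*n^3 + 30.1084*n^2 + 30.208*n + 8.7025)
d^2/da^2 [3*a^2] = 6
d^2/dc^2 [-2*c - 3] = 0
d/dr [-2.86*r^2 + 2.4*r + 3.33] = 2.4 - 5.72*r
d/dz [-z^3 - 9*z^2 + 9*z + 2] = -3*z^2 - 18*z + 9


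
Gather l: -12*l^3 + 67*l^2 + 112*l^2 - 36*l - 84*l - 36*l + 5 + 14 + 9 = -12*l^3 + 179*l^2 - 156*l + 28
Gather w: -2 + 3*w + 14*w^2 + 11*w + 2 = 14*w^2 + 14*w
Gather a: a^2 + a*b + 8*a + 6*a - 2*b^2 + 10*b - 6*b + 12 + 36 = a^2 + a*(b + 14) - 2*b^2 + 4*b + 48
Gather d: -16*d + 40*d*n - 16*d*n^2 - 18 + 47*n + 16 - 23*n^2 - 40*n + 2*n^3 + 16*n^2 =d*(-16*n^2 + 40*n - 16) + 2*n^3 - 7*n^2 + 7*n - 2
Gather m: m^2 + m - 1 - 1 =m^2 + m - 2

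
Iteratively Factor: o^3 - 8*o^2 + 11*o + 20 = (o - 4)*(o^2 - 4*o - 5) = (o - 5)*(o - 4)*(o + 1)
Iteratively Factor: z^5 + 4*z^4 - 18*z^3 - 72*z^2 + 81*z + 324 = (z - 3)*(z^4 + 7*z^3 + 3*z^2 - 63*z - 108) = (z - 3)*(z + 3)*(z^3 + 4*z^2 - 9*z - 36) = (z - 3)^2*(z + 3)*(z^2 + 7*z + 12) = (z - 3)^2*(z + 3)^2*(z + 4)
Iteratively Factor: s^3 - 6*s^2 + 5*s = (s - 1)*(s^2 - 5*s) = s*(s - 1)*(s - 5)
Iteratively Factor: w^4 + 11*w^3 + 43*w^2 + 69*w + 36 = (w + 3)*(w^3 + 8*w^2 + 19*w + 12) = (w + 3)^2*(w^2 + 5*w + 4) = (w + 1)*(w + 3)^2*(w + 4)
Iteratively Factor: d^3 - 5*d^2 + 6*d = (d)*(d^2 - 5*d + 6) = d*(d - 2)*(d - 3)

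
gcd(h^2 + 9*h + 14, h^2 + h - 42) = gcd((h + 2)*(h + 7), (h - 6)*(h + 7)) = h + 7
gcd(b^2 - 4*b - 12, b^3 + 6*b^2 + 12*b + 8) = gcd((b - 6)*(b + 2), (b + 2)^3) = b + 2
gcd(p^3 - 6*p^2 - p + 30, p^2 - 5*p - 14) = p + 2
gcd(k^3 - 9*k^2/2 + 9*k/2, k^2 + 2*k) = k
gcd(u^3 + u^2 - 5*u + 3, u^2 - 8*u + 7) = u - 1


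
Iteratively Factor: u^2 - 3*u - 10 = (u - 5)*(u + 2)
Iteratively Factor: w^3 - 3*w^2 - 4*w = (w + 1)*(w^2 - 4*w) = (w - 4)*(w + 1)*(w)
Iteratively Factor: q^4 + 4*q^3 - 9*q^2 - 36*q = (q)*(q^3 + 4*q^2 - 9*q - 36) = q*(q - 3)*(q^2 + 7*q + 12) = q*(q - 3)*(q + 4)*(q + 3)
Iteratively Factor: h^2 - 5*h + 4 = (h - 4)*(h - 1)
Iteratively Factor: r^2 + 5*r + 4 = (r + 1)*(r + 4)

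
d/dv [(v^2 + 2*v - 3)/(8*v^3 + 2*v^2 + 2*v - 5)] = 2*(-4*v^4 - 16*v^3 + 35*v^2 + v - 2)/(64*v^6 + 32*v^5 + 36*v^4 - 72*v^3 - 16*v^2 - 20*v + 25)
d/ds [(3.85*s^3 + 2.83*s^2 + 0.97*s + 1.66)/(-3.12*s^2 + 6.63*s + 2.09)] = (-12.012*s^4 + 51.051*s^3 + 45.9288*s^2 + 22.1878*s - 8.9785)/(9.7344*s^4 - 41.3712*s^3 + 30.9153*s^2 + 27.7134*s + 4.3681)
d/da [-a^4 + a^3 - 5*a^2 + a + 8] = -4*a^3 + 3*a^2 - 10*a + 1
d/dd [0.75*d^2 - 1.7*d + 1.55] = 1.5*d - 1.7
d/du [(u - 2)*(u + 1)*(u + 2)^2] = 4*u^3 + 9*u^2 - 4*u - 12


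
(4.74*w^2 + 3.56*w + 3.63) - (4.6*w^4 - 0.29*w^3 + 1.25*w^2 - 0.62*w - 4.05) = -4.6*w^4 + 0.29*w^3 + 3.49*w^2 + 4.18*w + 7.68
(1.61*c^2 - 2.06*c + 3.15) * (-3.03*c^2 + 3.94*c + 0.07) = -4.8783*c^4 + 12.5852*c^3 - 17.5482*c^2 + 12.2668*c + 0.2205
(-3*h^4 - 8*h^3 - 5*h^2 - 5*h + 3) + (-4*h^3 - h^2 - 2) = -3*h^4 - 12*h^3 - 6*h^2 - 5*h + 1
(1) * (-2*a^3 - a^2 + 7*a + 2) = -2*a^3 - a^2 + 7*a + 2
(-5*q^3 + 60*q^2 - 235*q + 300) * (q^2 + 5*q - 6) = -5*q^5 + 35*q^4 + 95*q^3 - 1235*q^2 + 2910*q - 1800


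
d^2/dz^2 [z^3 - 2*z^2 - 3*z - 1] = 6*z - 4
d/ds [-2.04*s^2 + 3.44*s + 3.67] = 3.44 - 4.08*s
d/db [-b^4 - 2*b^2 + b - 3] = -4*b^3 - 4*b + 1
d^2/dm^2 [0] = 0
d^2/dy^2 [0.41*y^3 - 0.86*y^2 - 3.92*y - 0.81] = 2.46*y - 1.72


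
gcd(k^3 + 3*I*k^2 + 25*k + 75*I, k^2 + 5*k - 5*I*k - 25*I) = k - 5*I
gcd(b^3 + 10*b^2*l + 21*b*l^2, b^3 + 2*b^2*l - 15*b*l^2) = b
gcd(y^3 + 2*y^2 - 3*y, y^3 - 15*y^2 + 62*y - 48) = y - 1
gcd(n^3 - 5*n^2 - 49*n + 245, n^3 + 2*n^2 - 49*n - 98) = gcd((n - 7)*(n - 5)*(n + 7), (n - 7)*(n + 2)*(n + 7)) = n^2 - 49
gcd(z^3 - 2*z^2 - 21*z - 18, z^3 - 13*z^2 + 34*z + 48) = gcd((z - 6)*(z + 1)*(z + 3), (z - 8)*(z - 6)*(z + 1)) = z^2 - 5*z - 6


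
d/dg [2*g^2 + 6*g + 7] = 4*g + 6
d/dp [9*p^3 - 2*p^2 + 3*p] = 27*p^2 - 4*p + 3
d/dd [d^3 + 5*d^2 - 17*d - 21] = 3*d^2 + 10*d - 17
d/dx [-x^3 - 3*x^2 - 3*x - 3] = -3*x^2 - 6*x - 3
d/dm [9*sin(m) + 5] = 9*cos(m)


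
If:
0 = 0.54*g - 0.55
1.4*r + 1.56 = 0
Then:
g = 1.02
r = -1.11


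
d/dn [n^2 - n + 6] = 2*n - 1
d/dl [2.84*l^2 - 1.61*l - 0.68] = 5.68*l - 1.61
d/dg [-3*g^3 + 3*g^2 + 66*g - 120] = -9*g^2 + 6*g + 66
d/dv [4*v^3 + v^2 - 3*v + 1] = 12*v^2 + 2*v - 3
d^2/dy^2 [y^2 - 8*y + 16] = 2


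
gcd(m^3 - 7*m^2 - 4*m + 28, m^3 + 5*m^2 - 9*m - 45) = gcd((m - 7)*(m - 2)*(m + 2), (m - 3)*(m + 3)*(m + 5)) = 1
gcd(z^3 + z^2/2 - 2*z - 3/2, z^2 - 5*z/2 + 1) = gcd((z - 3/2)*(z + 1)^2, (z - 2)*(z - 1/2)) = 1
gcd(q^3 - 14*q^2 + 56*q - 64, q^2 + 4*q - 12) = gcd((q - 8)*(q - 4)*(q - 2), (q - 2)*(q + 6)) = q - 2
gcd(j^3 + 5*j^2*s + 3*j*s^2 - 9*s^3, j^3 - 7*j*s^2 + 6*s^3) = -j^2 - 2*j*s + 3*s^2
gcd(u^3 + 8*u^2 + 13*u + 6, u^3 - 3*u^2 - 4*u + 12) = 1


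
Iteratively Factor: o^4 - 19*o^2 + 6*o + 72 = (o - 3)*(o^3 + 3*o^2 - 10*o - 24) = (o - 3)^2*(o^2 + 6*o + 8) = (o - 3)^2*(o + 4)*(o + 2)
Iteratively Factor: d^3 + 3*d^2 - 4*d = (d + 4)*(d^2 - d) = (d - 1)*(d + 4)*(d)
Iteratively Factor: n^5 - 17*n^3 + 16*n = (n + 4)*(n^4 - 4*n^3 - n^2 + 4*n) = (n - 1)*(n + 4)*(n^3 - 3*n^2 - 4*n) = (n - 4)*(n - 1)*(n + 4)*(n^2 + n) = (n - 4)*(n - 1)*(n + 1)*(n + 4)*(n)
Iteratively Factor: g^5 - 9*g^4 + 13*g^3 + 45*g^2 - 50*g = (g - 1)*(g^4 - 8*g^3 + 5*g^2 + 50*g) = (g - 1)*(g + 2)*(g^3 - 10*g^2 + 25*g) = (g - 5)*(g - 1)*(g + 2)*(g^2 - 5*g) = (g - 5)^2*(g - 1)*(g + 2)*(g)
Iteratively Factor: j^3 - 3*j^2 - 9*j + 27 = (j - 3)*(j^2 - 9) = (j - 3)^2*(j + 3)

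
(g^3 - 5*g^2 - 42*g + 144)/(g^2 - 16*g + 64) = (g^2 + 3*g - 18)/(g - 8)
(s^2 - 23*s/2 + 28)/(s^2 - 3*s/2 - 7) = (s - 8)/(s + 2)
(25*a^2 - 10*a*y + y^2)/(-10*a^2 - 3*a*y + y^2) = (-5*a + y)/(2*a + y)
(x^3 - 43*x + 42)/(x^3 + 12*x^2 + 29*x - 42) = (x - 6)/(x + 6)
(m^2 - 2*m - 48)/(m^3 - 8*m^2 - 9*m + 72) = (m + 6)/(m^2 - 9)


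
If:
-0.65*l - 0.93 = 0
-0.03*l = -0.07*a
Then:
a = -0.61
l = -1.43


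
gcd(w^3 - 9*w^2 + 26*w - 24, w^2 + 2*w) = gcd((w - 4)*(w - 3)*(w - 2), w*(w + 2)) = 1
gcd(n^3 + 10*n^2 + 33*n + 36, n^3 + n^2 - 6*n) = n + 3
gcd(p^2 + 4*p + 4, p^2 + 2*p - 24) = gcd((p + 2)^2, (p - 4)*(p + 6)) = 1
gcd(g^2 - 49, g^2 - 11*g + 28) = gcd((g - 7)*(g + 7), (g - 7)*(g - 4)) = g - 7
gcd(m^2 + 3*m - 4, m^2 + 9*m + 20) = m + 4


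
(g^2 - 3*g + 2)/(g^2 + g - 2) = (g - 2)/(g + 2)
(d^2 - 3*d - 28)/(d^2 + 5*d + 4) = (d - 7)/(d + 1)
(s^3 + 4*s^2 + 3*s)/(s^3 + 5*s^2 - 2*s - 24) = s*(s + 1)/(s^2 + 2*s - 8)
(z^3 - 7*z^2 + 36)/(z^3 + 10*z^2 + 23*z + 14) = (z^2 - 9*z + 18)/(z^2 + 8*z + 7)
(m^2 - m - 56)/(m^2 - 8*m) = (m + 7)/m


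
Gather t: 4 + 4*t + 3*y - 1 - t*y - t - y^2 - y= t*(3 - y) - y^2 + 2*y + 3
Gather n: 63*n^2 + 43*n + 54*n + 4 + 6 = 63*n^2 + 97*n + 10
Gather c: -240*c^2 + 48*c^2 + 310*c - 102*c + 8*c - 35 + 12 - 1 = -192*c^2 + 216*c - 24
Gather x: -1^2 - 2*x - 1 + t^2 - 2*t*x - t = t^2 - t + x*(-2*t - 2) - 2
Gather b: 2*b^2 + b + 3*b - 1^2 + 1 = 2*b^2 + 4*b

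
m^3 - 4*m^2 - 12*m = m*(m - 6)*(m + 2)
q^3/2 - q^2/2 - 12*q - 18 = (q/2 + 1)*(q - 6)*(q + 3)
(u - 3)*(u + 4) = u^2 + u - 12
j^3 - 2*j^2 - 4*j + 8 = (j - 2)^2*(j + 2)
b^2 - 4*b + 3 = (b - 3)*(b - 1)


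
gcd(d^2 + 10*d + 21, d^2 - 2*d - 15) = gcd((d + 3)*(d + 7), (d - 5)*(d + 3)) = d + 3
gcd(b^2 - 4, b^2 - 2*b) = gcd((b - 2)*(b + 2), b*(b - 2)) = b - 2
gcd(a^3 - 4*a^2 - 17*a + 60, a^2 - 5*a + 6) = a - 3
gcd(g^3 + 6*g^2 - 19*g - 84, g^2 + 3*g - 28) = g^2 + 3*g - 28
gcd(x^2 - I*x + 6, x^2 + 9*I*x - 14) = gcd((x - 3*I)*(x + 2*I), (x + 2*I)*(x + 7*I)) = x + 2*I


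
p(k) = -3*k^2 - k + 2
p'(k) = -6*k - 1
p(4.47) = -62.41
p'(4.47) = -27.82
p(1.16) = -3.20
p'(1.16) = -7.96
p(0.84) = -0.96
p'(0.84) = -6.04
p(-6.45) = -116.36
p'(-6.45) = 37.70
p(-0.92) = 0.38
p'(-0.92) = 4.52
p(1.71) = -8.48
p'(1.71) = -11.26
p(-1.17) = -0.94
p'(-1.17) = 6.02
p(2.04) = -12.52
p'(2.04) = -13.24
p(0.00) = 2.00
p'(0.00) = -1.00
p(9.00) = -250.00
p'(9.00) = -55.00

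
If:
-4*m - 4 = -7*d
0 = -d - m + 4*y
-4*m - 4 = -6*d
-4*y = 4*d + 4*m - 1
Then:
No Solution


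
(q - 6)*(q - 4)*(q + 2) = q^3 - 8*q^2 + 4*q + 48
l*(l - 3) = l^2 - 3*l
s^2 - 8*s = s*(s - 8)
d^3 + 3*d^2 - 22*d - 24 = (d - 4)*(d + 1)*(d + 6)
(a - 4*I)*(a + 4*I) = a^2 + 16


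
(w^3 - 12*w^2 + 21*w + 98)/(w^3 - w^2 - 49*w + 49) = (w^2 - 5*w - 14)/(w^2 + 6*w - 7)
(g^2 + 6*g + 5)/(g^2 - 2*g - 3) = (g + 5)/(g - 3)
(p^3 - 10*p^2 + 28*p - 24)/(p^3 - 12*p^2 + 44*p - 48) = (p - 2)/(p - 4)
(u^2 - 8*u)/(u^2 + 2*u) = (u - 8)/(u + 2)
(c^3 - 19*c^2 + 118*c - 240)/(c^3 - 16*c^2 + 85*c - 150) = (c - 8)/(c - 5)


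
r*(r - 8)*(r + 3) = r^3 - 5*r^2 - 24*r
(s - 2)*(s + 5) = s^2 + 3*s - 10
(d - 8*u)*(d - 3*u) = d^2 - 11*d*u + 24*u^2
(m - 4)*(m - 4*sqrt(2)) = m^2 - 4*sqrt(2)*m - 4*m + 16*sqrt(2)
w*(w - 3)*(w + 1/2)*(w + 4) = w^4 + 3*w^3/2 - 23*w^2/2 - 6*w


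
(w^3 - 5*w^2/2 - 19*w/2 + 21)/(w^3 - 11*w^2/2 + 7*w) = (w + 3)/w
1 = 1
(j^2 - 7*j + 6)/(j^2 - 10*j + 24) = (j - 1)/(j - 4)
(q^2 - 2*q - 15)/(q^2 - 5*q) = (q + 3)/q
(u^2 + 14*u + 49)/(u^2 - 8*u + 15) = (u^2 + 14*u + 49)/(u^2 - 8*u + 15)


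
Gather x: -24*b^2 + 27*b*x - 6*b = -24*b^2 + 27*b*x - 6*b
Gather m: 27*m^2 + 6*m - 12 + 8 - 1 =27*m^2 + 6*m - 5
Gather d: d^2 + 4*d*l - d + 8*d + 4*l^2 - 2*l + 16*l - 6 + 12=d^2 + d*(4*l + 7) + 4*l^2 + 14*l + 6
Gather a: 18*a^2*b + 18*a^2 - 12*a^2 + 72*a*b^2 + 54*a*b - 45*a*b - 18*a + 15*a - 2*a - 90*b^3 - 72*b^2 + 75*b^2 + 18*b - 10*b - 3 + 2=a^2*(18*b + 6) + a*(72*b^2 + 9*b - 5) - 90*b^3 + 3*b^2 + 8*b - 1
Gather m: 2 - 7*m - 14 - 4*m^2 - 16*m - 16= -4*m^2 - 23*m - 28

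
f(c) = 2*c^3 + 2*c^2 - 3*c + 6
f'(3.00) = 63.00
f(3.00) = 69.00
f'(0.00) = -3.00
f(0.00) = 6.00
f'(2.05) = 30.42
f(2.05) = 25.49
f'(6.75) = 297.38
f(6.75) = 691.97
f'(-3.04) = 40.29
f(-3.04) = -22.59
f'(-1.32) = 2.17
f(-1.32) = 8.84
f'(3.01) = 63.40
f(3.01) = 69.63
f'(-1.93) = 11.63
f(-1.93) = 4.86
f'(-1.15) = 0.33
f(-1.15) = 9.05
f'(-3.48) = 55.74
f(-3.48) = -43.63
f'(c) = 6*c^2 + 4*c - 3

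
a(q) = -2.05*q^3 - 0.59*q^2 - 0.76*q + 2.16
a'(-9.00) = -488.29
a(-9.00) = 1455.66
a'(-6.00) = -215.08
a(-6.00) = 428.28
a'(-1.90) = -20.72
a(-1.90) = 15.54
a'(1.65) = -19.45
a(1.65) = -9.91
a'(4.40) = -125.02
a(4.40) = -187.23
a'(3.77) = -92.62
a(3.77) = -118.94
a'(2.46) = -40.88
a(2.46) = -33.80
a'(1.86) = -24.23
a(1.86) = -14.49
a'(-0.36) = -1.13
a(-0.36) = 2.45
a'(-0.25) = -0.85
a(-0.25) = 2.35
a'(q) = -6.15*q^2 - 1.18*q - 0.76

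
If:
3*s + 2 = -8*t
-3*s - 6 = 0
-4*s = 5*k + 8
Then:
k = 0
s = -2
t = 1/2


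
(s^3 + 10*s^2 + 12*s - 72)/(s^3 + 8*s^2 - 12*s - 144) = (s - 2)/(s - 4)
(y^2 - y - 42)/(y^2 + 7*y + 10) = (y^2 - y - 42)/(y^2 + 7*y + 10)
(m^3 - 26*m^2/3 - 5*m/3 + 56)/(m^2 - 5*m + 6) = (3*m^2 - 17*m - 56)/(3*(m - 2))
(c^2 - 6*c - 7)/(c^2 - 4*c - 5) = (c - 7)/(c - 5)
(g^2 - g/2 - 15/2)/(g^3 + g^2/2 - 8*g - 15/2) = 1/(g + 1)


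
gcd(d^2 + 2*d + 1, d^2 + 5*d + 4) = d + 1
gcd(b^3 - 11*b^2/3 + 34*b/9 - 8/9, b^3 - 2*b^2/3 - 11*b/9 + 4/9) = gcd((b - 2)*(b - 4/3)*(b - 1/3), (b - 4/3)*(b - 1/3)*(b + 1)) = b^2 - 5*b/3 + 4/9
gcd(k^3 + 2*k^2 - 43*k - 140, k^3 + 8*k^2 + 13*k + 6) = 1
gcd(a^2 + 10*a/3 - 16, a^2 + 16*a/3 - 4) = a + 6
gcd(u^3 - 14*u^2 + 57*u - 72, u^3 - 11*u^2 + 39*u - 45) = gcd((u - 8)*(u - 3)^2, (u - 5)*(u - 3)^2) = u^2 - 6*u + 9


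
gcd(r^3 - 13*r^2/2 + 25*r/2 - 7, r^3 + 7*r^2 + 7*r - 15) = r - 1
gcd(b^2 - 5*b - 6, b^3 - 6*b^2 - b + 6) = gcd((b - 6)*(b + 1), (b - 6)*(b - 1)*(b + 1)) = b^2 - 5*b - 6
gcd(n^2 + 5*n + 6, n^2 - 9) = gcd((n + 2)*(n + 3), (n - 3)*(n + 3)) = n + 3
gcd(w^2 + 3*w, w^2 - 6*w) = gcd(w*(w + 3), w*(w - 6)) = w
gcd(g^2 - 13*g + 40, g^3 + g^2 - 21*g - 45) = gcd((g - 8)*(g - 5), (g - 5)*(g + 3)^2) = g - 5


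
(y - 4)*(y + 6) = y^2 + 2*y - 24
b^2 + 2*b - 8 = (b - 2)*(b + 4)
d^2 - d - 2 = (d - 2)*(d + 1)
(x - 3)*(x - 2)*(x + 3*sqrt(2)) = x^3 - 5*x^2 + 3*sqrt(2)*x^2 - 15*sqrt(2)*x + 6*x + 18*sqrt(2)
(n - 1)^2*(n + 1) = n^3 - n^2 - n + 1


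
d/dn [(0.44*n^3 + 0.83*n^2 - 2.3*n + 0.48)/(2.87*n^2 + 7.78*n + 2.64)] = (1.2628*n^4 + 6.8464*n^3 + 16.5432*n^2 + 1.6272*n - 9.8064)/(8.2369*n^4 + 44.6572*n^3 + 75.682*n^2 + 41.0784*n + 6.9696)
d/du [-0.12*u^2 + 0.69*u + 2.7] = 0.69 - 0.24*u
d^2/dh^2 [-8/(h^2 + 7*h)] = 16*(h*(h + 7) - (2*h + 7)^2)/(h^3*(h + 7)^3)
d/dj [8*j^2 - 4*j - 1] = 16*j - 4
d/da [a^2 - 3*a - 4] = 2*a - 3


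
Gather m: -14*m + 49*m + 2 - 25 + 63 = 35*m + 40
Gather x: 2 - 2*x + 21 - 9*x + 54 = 77 - 11*x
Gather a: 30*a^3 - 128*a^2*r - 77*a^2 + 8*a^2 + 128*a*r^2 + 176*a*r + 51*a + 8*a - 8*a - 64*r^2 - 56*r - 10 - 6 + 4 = 30*a^3 + a^2*(-128*r - 69) + a*(128*r^2 + 176*r + 51) - 64*r^2 - 56*r - 12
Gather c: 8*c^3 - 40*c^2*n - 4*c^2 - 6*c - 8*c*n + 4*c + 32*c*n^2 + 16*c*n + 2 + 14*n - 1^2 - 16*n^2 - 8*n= 8*c^3 + c^2*(-40*n - 4) + c*(32*n^2 + 8*n - 2) - 16*n^2 + 6*n + 1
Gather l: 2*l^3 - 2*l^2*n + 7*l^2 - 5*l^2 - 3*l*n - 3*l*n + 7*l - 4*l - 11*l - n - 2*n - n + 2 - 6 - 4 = 2*l^3 + l^2*(2 - 2*n) + l*(-6*n - 8) - 4*n - 8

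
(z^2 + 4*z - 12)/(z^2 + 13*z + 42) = (z - 2)/(z + 7)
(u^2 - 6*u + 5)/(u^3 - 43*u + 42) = (u - 5)/(u^2 + u - 42)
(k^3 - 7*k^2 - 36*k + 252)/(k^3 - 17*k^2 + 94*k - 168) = (k + 6)/(k - 4)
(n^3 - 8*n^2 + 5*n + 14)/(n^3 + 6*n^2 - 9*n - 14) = (n - 7)/(n + 7)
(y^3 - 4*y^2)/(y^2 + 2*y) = y*(y - 4)/(y + 2)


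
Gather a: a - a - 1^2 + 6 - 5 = 0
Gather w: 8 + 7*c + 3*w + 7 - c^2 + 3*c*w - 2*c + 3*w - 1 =-c^2 + 5*c + w*(3*c + 6) + 14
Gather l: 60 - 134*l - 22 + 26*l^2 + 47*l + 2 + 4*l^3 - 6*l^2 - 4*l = 4*l^3 + 20*l^2 - 91*l + 40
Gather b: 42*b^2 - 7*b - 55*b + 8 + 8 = 42*b^2 - 62*b + 16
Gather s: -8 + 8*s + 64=8*s + 56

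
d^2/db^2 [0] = 0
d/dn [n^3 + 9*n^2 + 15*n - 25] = 3*n^2 + 18*n + 15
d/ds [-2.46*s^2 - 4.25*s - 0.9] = -4.92*s - 4.25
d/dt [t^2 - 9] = 2*t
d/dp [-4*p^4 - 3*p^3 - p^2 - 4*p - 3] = -16*p^3 - 9*p^2 - 2*p - 4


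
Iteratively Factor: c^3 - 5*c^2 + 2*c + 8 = (c - 2)*(c^2 - 3*c - 4) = (c - 2)*(c + 1)*(c - 4)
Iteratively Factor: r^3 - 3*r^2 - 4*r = (r - 4)*(r^2 + r) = (r - 4)*(r + 1)*(r)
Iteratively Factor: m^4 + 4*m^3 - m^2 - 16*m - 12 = (m + 1)*(m^3 + 3*m^2 - 4*m - 12) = (m + 1)*(m + 3)*(m^2 - 4) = (m - 2)*(m + 1)*(m + 3)*(m + 2)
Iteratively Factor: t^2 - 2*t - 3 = (t + 1)*(t - 3)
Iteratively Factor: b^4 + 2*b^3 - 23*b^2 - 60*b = (b + 3)*(b^3 - b^2 - 20*b) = b*(b + 3)*(b^2 - b - 20) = b*(b + 3)*(b + 4)*(b - 5)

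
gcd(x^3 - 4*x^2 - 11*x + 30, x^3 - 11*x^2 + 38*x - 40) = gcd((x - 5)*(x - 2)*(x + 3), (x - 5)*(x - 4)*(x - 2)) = x^2 - 7*x + 10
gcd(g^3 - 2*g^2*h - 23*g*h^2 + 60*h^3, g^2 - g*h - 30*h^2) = g + 5*h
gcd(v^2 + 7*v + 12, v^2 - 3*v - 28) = v + 4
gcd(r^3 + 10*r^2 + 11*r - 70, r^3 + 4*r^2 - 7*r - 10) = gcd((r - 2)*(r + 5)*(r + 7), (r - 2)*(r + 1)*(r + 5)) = r^2 + 3*r - 10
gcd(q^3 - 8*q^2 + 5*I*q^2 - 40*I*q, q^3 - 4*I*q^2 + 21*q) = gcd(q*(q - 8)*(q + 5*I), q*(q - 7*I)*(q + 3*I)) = q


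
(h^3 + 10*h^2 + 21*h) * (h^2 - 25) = h^5 + 10*h^4 - 4*h^3 - 250*h^2 - 525*h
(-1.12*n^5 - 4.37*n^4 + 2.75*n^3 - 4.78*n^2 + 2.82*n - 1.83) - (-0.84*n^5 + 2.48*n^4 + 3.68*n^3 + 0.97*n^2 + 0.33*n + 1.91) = -0.28*n^5 - 6.85*n^4 - 0.93*n^3 - 5.75*n^2 + 2.49*n - 3.74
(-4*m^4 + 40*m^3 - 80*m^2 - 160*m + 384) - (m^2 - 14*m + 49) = -4*m^4 + 40*m^3 - 81*m^2 - 146*m + 335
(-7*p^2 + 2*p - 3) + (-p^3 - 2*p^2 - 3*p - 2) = -p^3 - 9*p^2 - p - 5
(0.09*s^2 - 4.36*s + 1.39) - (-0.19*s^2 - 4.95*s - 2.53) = 0.28*s^2 + 0.59*s + 3.92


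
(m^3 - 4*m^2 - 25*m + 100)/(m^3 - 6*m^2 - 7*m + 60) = (m + 5)/(m + 3)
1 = 1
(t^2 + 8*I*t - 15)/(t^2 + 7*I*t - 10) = (t + 3*I)/(t + 2*I)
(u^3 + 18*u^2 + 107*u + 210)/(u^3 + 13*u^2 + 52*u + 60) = (u + 7)/(u + 2)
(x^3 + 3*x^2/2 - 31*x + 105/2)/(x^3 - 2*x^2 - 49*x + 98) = (2*x^2 - 11*x + 15)/(2*(x^2 - 9*x + 14))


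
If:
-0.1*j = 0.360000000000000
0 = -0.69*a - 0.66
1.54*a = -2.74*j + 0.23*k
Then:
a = -0.96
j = -3.60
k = -49.29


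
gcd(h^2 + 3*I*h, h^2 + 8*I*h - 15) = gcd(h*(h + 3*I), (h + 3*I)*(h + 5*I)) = h + 3*I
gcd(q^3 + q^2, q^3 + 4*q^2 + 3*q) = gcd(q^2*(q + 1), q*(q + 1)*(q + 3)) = q^2 + q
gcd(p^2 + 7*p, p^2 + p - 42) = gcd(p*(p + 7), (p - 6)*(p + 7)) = p + 7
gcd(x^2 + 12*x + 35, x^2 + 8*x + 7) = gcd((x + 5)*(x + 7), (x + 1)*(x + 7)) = x + 7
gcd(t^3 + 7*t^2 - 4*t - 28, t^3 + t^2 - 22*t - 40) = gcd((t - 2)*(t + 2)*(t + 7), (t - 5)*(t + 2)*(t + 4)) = t + 2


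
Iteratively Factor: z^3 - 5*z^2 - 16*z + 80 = (z + 4)*(z^2 - 9*z + 20) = (z - 5)*(z + 4)*(z - 4)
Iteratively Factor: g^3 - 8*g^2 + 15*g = (g - 5)*(g^2 - 3*g) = (g - 5)*(g - 3)*(g)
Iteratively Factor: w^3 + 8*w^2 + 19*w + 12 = (w + 1)*(w^2 + 7*w + 12) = (w + 1)*(w + 4)*(w + 3)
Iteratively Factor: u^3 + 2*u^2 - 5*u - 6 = (u + 3)*(u^2 - u - 2) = (u - 2)*(u + 3)*(u + 1)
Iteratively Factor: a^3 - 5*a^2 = (a)*(a^2 - 5*a) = a^2*(a - 5)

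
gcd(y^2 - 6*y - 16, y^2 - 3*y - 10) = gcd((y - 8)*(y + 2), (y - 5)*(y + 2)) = y + 2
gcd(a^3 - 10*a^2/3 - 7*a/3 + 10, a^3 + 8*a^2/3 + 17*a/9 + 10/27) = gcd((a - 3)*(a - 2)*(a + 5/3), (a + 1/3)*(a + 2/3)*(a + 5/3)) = a + 5/3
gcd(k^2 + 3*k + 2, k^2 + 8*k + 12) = k + 2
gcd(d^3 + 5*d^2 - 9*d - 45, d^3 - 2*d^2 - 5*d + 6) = d - 3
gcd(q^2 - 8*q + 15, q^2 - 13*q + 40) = q - 5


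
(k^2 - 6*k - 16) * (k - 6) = k^3 - 12*k^2 + 20*k + 96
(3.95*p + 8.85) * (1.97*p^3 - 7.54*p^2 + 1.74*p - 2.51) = 7.7815*p^4 - 12.3485*p^3 - 59.856*p^2 + 5.4845*p - 22.2135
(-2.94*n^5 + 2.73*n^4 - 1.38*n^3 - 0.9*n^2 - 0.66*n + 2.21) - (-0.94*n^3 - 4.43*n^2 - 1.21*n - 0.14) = -2.94*n^5 + 2.73*n^4 - 0.44*n^3 + 3.53*n^2 + 0.55*n + 2.35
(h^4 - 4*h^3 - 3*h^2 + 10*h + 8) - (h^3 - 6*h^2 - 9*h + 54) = h^4 - 5*h^3 + 3*h^2 + 19*h - 46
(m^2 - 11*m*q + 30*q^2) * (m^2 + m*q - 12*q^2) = m^4 - 10*m^3*q + 7*m^2*q^2 + 162*m*q^3 - 360*q^4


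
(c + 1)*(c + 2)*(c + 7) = c^3 + 10*c^2 + 23*c + 14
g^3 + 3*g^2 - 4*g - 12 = (g - 2)*(g + 2)*(g + 3)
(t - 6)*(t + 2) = t^2 - 4*t - 12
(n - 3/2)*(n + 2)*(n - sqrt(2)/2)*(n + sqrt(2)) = n^4 + n^3/2 + sqrt(2)*n^3/2 - 4*n^2 + sqrt(2)*n^2/4 - 3*sqrt(2)*n/2 - n/2 + 3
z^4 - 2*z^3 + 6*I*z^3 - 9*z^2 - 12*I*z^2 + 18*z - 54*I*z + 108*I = (z - 3)*(z - 2)*(z + 3)*(z + 6*I)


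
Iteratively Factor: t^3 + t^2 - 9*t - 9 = (t - 3)*(t^2 + 4*t + 3) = (t - 3)*(t + 3)*(t + 1)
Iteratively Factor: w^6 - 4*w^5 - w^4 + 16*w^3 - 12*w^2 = (w + 2)*(w^5 - 6*w^4 + 11*w^3 - 6*w^2) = w*(w + 2)*(w^4 - 6*w^3 + 11*w^2 - 6*w) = w*(w - 3)*(w + 2)*(w^3 - 3*w^2 + 2*w) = w*(w - 3)*(w - 1)*(w + 2)*(w^2 - 2*w) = w^2*(w - 3)*(w - 1)*(w + 2)*(w - 2)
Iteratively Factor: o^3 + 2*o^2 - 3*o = (o)*(o^2 + 2*o - 3) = o*(o - 1)*(o + 3)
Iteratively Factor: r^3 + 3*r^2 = (r)*(r^2 + 3*r) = r^2*(r + 3)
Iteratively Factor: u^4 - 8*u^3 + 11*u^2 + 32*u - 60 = (u + 2)*(u^3 - 10*u^2 + 31*u - 30) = (u - 3)*(u + 2)*(u^2 - 7*u + 10) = (u - 5)*(u - 3)*(u + 2)*(u - 2)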